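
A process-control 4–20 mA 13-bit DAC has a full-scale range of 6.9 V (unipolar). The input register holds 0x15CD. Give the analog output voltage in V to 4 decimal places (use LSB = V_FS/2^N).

4.7008 V

LSB = 6.9 V / 2^13 = 0.842 mV.
Code 0x15CD = 5581 decimal.
V_out = 0 + 5581 × 0.000842285 V = 4.70079 V.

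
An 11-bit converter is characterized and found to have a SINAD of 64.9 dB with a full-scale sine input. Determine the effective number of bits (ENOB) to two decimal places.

10.49 bits

ENOB = (SINAD − 1.76) / 6.02 = (64.9 − 1.76)/6.02 = 10.488.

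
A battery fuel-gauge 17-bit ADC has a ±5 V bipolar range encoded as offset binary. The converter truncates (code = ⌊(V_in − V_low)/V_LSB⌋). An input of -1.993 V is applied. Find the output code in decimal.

With 131072 levels over 10 V, one step is 76.29 µV.
(-1.993 − (−5)) / 7.62939e-05 = 39413.350 LSBs.
⌊·⌋(39413.350) = 39413.

code 39413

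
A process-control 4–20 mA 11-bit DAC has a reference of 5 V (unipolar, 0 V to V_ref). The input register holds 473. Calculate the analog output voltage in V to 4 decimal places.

LSB = 5 V / 2^11 = 2.441 mV.
V_out = 0 + 473 × 0.00244141 V = 1.15479 V.

1.1548 V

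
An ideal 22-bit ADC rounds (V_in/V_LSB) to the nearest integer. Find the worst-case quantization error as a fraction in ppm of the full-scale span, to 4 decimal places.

0.1192 ppm

Rounding → worst-case error = ½ LSB = V_FS/2^23, so 1e+06/8388608 = 0.119209 ppm of full scale.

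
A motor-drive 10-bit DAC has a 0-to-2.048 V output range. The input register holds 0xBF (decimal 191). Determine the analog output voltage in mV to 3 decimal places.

382.000 mV

LSB = 2.048 V / 2^10 = 2.000 mV.
Code 0xBF = 191 decimal.
V_out = 0 + 191 × 0.002 V = 0.382 V.
= 382.000 mV.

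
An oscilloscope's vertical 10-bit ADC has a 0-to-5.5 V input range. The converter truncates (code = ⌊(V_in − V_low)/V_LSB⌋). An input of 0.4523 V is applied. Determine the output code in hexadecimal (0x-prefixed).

code 0x54 (decimal 84)

LSB = 5.5 V / 1024 = 5.371 mV.
Input sits at 84.210 steps above V_low.
So the output code is 84.
In hexadecimal (0x-prefixed): 0x54.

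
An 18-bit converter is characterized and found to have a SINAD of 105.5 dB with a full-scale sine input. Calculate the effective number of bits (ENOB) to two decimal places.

ENOB = (SINAD − 1.76) / 6.02 = (105.5 − 1.76)/6.02 = 17.233.

17.23 bits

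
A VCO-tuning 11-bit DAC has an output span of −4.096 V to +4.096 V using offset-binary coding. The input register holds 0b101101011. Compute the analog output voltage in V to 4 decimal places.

LSB = 8.192 V / 2^11 = 4.000 mV.
Code 0b101101011 = 363 decimal.
V_out = (−4.096) + 363 × 0.004 V = -2.644 V.

-2.6440 V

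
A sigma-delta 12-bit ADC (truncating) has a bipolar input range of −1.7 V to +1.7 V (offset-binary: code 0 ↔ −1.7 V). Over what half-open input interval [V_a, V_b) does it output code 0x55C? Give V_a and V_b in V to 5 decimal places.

[-0.56113 V, -0.56030 V)

LSB = 3.4/2^12 = 0.830 mV.
Code 0x55C = 1372 decimal.
V_a = V_low + 1372·LSB = -0.561133 V; V_b = V_low + 1373·LSB = -0.560303 V.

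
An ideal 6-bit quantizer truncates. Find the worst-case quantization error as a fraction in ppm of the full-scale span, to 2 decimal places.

Truncating → worst-case error = 1 LSB = V_FS/2^6, so 1e+06/64 = 15625 ppm of full scale.

15625.00 ppm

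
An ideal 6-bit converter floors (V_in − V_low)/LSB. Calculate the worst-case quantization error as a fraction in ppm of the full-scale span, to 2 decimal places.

Truncating → worst-case error = 1 LSB = V_FS/2^6, so 1e+06/64 = 15625 ppm of full scale.

15625.00 ppm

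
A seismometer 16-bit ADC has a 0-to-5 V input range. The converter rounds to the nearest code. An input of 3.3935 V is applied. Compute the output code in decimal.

With 65536 levels over 5 V, one step is 76.29 µV.
(3.3935 − 0) / 7.62939e-05 = 44479.283 LSBs.
round(44479.283) = 44479.

code 44479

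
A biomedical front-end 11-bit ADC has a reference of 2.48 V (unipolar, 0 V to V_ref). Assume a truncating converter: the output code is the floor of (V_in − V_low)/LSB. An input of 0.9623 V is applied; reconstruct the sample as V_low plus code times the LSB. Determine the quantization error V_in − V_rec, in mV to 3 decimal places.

0.816 mV

Step size: 2.48 V ÷ 2^11 = 1.211 mV.
(0.9623 − 0)/0.00121094 = 794.6735; ⌊·⌋ gives code 794.
Code 794 maps back to 0 + 794×0.00121094 V = 0.96148437 V.
Difference: 0.000815625 V → 0.816 mV.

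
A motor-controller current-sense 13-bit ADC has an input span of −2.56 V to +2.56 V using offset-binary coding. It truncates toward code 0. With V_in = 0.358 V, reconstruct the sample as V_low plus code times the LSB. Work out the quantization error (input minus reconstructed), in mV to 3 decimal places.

0.500 mV

Step size: 5.12 V ÷ 2^13 = 0.625 mV.
(0.358 − (−2.56))/0.000625 = 4668.8000; ⌊·⌋ gives code 4668.
Reconstructed: 0.3575 V.
Error = 0.358 − 0.3575 = 0.0005 V = 0.500 mV.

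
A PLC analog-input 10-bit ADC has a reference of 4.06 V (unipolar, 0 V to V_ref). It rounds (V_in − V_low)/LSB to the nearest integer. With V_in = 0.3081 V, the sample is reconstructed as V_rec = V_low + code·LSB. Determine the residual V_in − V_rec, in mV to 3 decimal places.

-1.158 mV

One LSB is 4.06 V / 1024 = 3.965 mV.
Scaled input = 77.7080 LSBs, so code = 78.
Code 78 maps back to 0 + 78×0.00396484 V = 0.30925781 V.
Difference: -0.00115781 V → -1.158 mV.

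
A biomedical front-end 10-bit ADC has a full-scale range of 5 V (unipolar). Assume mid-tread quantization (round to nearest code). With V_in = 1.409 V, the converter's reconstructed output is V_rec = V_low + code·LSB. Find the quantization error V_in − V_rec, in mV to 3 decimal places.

LSB = 5/2^10 = 4.883 mV.
Scaled input = 288.5632 LSBs, so code = 289.
Reconstructed: 1.4111328 V.
Error = 1.409 − 1.4111328 = -0.00213281 V = -2.133 mV.

-2.133 mV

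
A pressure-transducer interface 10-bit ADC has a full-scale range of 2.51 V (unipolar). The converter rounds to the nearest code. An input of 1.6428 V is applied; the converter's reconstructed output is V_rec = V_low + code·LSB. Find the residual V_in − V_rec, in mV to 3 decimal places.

0.515 mV

One LSB is 2.51 V / 1024 = 2.451 mV.
(1.6428 − 0)/0.00245117 = 670.2100; round gives code 670.
Code 670 maps back to 0 + 670×0.00245117 V = 1.6422852 V.
V_in − V_rec = 0.000514844 V = 0.515 mV.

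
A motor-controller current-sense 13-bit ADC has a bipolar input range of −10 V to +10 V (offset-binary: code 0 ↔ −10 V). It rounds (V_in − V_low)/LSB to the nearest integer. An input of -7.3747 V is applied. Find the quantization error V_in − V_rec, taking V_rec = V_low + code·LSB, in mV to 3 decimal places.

Step size: 20 V ÷ 2^13 = 2.441 mV.
(V_in − V_low)/LSB = (-7.3747 − (−10))/0.00244141 = 1075.3229 → code 1075 (round).
V_rec = (−10) + 1075·0.00244141 = -7.3754883 V.
Difference: 0.000788281 V → 0.788 mV.

0.788 mV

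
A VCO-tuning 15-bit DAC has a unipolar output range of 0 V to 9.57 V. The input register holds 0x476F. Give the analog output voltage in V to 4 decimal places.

5.3408 V

LSB = 9.57 V / 2^15 = 292.05 µV.
Code 0x476F = 18287 decimal.
V_out = 0 + 18287 × 0.000292053 V = 5.34078 V.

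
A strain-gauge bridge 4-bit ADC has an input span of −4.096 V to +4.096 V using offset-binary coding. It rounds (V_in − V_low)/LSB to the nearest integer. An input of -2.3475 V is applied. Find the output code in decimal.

Full-scale span = 8.192 V; LSB = 8.192/2^4 = 0.5120 V.
(V_in − V_low)/LSB = (-2.3475 − (−4.096)) / 0.512 = 3.415.
So the output code is 3.

code 3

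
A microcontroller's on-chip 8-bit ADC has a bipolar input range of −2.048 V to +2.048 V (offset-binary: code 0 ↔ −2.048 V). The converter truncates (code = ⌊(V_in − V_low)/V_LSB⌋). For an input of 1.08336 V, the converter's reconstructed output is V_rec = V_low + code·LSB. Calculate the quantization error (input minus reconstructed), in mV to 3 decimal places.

LSB = 4.096/2^8 = 16.000 mV.
(V_in − V_low)/LSB = (1.08336 − (−2.048))/0.016 = 195.7100 → code 195 (floor).
Code 195 maps back to (−2.048) + 195×0.016 V = 1.072 V.
Difference: 0.01136 V → 11.360 mV.

11.360 mV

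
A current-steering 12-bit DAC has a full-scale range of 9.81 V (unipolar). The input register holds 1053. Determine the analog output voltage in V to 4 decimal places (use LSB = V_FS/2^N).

LSB = 9.81 V / 2^12 = 2.395 mV.
V_out = 0 + 1053 × 0.00239502 V = 2.52196 V.

2.5220 V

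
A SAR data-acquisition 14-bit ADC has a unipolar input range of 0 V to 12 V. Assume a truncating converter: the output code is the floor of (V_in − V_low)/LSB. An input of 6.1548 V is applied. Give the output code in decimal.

code 8403

Full-scale span = 12 V; LSB = 12/2^14 = 0.732 mV.
(V_in − V_low)/LSB = (6.1548 − 0) / 0.000732422 = 8403.354.
Floor → code 8403.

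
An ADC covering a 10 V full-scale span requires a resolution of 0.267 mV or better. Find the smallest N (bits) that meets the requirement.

Number of steps required ≥ 10 V / 0.267 mV = 37453.18.
Need 2^N ≥ 37453.18; 2^15 = 32768, 2^16 = 65536.
Minimum N = 16.

16 bits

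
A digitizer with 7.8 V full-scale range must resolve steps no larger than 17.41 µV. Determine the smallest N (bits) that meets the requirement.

19 bits

Number of steps required ≥ 7.8 V / 17.41 µV = 448018.38.
Need 2^N ≥ 448018.38; 2^18 = 262144, 2^19 = 524288.
Minimum N = 19.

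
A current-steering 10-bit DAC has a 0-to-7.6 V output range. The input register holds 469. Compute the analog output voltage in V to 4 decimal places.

LSB = 7.6 V / 2^10 = 7.422 mV.
V_out = 0 + 469 × 0.00742187 V = 3.48086 V.

3.4809 V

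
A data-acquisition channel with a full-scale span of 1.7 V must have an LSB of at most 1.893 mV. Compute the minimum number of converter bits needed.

Number of steps required ≥ 1.7 V / 1.893 mV = 898.05.
Need 2^N ≥ 898.05; 2^9 = 512, 2^10 = 1024.
Minimum N = 10.

10 bits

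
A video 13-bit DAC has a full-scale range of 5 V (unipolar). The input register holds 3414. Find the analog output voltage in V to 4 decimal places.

2.0837 V

LSB = 5 V / 2^13 = 0.610 mV.
V_out = 0 + 3414 × 0.000610352 V = 2.08374 V.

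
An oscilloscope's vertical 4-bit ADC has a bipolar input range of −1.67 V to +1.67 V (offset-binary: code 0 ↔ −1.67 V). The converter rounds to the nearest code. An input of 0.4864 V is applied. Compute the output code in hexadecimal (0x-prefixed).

code 0xA (decimal 10)

Full-scale span = 3.34 V; LSB = 3.34/2^4 = 208.750 mV.
Input sits at 10.330 steps above V_low.
round(10.330) = 10.
In hexadecimal (0x-prefixed): 0xA.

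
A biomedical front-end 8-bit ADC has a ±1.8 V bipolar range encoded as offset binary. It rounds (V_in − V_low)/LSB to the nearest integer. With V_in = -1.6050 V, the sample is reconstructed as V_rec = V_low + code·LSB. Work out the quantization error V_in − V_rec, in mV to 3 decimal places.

One LSB is 3.6 V / 256 = 14.062 mV.
(V_in − V_low)/LSB = (-1.6050 − (−1.8))/0.0140625 = 13.8667 → code 14 (round).
V_rec = (−1.8) + 14·0.0140625 = -1.603125 V.
V_in − V_rec = -0.001875 V = -1.875 mV.

-1.875 mV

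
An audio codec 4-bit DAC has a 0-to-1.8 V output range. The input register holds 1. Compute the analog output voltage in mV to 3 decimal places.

LSB = 1.8 V / 2^4 = 112.500 mV.
V_out = 0 + 1 × 0.1125 V = 0.1125 V.
= 112.500 mV.

112.500 mV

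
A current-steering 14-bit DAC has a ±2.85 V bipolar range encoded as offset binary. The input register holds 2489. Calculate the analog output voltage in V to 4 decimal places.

LSB = 5.7 V / 2^14 = 347.90 µV.
V_out = (−2.85) + 2489 × 0.0003479 V = -1.98408 V.

-1.9841 V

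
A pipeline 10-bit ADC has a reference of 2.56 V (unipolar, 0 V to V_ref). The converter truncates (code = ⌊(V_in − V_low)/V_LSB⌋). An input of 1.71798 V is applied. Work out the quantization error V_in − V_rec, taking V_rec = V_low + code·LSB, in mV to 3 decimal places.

LSB = 2.56/2^10 = 2.500 mV.
Scaled input = 687.1920 LSBs, so code = 687.
V_rec = 0 + 687·0.0025 = 1.7175 V.
V_in − V_rec = 0.00048 V = 0.480 mV.

0.480 mV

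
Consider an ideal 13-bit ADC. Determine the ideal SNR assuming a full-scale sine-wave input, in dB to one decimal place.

80.0 dB

SNR ≈ 6.02·N + 1.76 dB = 6.02·13 + 1.76 = 80.02 dB.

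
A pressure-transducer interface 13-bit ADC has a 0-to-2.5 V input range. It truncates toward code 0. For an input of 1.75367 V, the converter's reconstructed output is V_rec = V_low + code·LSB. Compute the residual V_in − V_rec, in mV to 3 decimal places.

One LSB is 2.5 V / 8192 = 305.18 µV.
Scaled input = 5746.4259 LSBs, so code = 5746.
V_rec = 0 + 5746·0.000305176 = 1.75354 V.
Error = 1.75367 − 1.75354 = 0.000129961 V = 0.130 mV.

0.130 mV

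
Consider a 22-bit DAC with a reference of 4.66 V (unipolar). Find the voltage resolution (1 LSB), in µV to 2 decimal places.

1.11 µV

Full-scale span = 4.66 V.
LSB = 4.66 / 2^22 = 4.66 / 4194304 = 1.11103e-06 V = 1.11 µV.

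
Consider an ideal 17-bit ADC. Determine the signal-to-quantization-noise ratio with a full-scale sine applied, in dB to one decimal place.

SNR ≈ 6.02·N + 1.76 dB = 6.02·17 + 1.76 = 104.10 dB.

104.1 dB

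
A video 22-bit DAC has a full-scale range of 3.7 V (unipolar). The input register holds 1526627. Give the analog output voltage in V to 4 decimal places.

LSB = 3.7 V / 2^22 = 0.88 µV.
V_out = 0 + 1526627 × 8.82149e-07 V = 1.34671 V.

1.3467 V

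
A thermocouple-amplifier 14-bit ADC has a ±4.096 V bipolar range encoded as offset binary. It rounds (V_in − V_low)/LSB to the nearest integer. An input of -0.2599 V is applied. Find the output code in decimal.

With 16384 levels over 8.192 V, one step is 0.500 mV.
Input sits at 7672.200 steps above V_low.
round(7672.200) = 7672.

code 7672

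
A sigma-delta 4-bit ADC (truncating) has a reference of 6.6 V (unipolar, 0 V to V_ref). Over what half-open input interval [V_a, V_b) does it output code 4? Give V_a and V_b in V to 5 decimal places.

[1.65000 V, 2.06250 V)

LSB = 6.6/2^4 = 412.500 mV.
V_a = V_low + 4·LSB = 1.65 V; V_b = V_low + 5·LSB = 2.0625 V.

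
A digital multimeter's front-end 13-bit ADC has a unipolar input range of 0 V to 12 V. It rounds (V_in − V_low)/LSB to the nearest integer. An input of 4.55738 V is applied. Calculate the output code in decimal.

code 3111

With 8192 levels over 12 V, one step is 1.465 mV.
(4.55738 − 0) / 0.00146484 = 3111.171 LSBs.
So the output code is 3111.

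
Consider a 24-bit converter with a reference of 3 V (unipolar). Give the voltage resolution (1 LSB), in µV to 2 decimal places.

0.18 µV

Full-scale span = 3 V.
LSB = 3 / 2^24 = 3 / 16777216 = 1.78814e-07 V = 0.18 µV.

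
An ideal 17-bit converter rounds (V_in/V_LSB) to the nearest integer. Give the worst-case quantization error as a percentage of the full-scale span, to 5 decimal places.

Rounding → worst-case error = ½ LSB = V_FS/2^18, so 100/262144 = 0.00038147 % of full scale.

0.00038 %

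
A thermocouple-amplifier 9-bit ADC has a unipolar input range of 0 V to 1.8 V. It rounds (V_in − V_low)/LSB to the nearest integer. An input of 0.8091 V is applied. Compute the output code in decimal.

code 230

Full-scale span = 1.8 V; LSB = 1.8/2^9 = 3.516 mV.
(0.8091 − 0) / 0.00351563 = 230.144 LSBs.
Round → code 230.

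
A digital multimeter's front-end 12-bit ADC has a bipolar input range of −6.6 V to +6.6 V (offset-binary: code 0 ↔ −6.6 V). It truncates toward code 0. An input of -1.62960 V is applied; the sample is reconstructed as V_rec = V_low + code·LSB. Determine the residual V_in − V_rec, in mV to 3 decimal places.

1.064 mV

One LSB is 13.2 V / 4096 = 3.223 mV.
(V_in − V_low)/LSB = (-1.62960 − (−6.6))/0.00322266 = 1542.3302 → code 1542 (floor).
Code 1542 maps back to (−6.6) + 1542×0.00322266 V = -1.6306641 V.
Difference: 0.00106406 V → 1.064 mV.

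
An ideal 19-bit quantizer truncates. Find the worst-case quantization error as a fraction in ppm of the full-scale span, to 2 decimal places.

1.91 ppm

Truncating → worst-case error = 1 LSB = V_FS/2^19, so 1e+06/524288 = 1.90735 ppm of full scale.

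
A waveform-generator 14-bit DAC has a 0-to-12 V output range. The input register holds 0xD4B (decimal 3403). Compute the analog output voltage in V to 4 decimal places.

2.4924 V

LSB = 12 V / 2^14 = 0.732 mV.
Code 0xD4B = 3403 decimal.
V_out = 0 + 3403 × 0.000732422 V = 2.49243 V.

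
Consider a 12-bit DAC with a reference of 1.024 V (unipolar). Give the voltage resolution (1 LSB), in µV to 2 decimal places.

Full-scale span = 1.024 V.
LSB = 1.024 / 2^12 = 1.024 / 4096 = 0.00025 V = 250.00 µV.

250.00 µV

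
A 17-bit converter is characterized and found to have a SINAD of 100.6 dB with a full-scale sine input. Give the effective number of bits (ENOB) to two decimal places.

16.42 bits

ENOB = (SINAD − 1.76) / 6.02 = (100.6 − 1.76)/6.02 = 16.419.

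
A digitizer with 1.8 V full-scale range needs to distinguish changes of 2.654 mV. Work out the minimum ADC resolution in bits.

10 bits

Number of steps required ≥ 1.8 V / 2.654 mV = 678.22.
Need 2^N ≥ 678.22; 2^9 = 512, 2^10 = 1024.
Minimum N = 10.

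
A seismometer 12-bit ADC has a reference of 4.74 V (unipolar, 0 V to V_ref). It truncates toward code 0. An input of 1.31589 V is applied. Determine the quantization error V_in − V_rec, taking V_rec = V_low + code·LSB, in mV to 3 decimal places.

0.123 mV

One LSB is 4.74 V / 4096 = 1.157 mV.
Scaled input = 1137.1066 LSBs, so code = 1137.
Reconstructed: 1.3157666 V.
Error = 1.31589 − 1.3157666 = 0.000123398 V = 0.123 mV.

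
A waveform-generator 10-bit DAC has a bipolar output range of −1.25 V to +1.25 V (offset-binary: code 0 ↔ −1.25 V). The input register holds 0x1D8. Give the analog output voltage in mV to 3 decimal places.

-97.656 mV

LSB = 2.5 V / 2^10 = 2.441 mV.
Code 0x1D8 = 472 decimal.
V_out = (−1.25) + 472 × 0.00244141 V = -0.0976562 V.
= -97.656 mV.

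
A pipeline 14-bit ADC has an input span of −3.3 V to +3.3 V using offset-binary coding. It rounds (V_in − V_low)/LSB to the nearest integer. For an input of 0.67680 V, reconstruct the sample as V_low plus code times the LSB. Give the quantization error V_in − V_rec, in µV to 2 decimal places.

42.19 µV

Step size: 6.6 V ÷ 2^14 = 402.83 µV.
Scaled input = 9872.1047 LSBs, so code = 9872.
Reconstructed: 0.67675781 V.
Difference: 4.21875e-05 V → 42.19 µV.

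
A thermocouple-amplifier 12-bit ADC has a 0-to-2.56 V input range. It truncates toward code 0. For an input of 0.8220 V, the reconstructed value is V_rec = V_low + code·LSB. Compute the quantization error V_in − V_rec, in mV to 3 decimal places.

0.125 mV

One LSB is 2.56 V / 4096 = 0.625 mV.
(0.8220 − 0)/0.000625 = 1315.2000; ⌊·⌋ gives code 1315.
Code 1315 maps back to 0 + 1315×0.000625 V = 0.821875 V.
Error = 0.8220 − 0.821875 = 0.000125 V = 0.125 mV.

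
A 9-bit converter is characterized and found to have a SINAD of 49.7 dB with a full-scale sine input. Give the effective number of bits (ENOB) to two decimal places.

7.96 bits

ENOB = (SINAD − 1.76) / 6.02 = (49.7 − 1.76)/6.02 = 7.963.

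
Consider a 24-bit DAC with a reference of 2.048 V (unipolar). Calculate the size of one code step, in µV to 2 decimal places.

Full-scale span = 2.048 V.
LSB = 2.048 / 2^24 = 2.048 / 16777216 = 1.2207e-07 V = 0.12 µV.

0.12 µV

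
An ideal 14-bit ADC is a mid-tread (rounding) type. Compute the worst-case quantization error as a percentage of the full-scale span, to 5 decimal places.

0.00305 %

Rounding → worst-case error = ½ LSB = V_FS/2^15, so 100/32768 = 0.00305176 % of full scale.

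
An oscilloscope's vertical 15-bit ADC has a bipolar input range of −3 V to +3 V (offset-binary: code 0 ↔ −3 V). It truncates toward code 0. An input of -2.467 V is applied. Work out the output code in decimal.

code 2910

LSB = 6 V / 32768 = 183.11 µV.
Input sits at 2910.891 steps above V_low.
⌊·⌋(2910.891) = 2910.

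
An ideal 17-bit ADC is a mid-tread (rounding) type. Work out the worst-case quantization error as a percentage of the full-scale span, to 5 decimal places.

0.00038 %

Rounding → worst-case error = ½ LSB = V_FS/2^18, so 100/262144 = 0.00038147 % of full scale.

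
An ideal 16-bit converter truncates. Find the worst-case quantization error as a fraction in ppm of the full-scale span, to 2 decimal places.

Truncating → worst-case error = 1 LSB = V_FS/2^16, so 1e+06/65536 = 15.2588 ppm of full scale.

15.26 ppm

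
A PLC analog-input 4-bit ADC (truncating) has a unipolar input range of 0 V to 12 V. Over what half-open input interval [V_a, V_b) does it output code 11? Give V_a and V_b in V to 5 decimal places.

[8.25000 V, 9.00000 V)

LSB = 12/2^4 = 0.7500 V.
V_a = V_low + 11·LSB = 8.25 V; V_b = V_low + 12·LSB = 9 V.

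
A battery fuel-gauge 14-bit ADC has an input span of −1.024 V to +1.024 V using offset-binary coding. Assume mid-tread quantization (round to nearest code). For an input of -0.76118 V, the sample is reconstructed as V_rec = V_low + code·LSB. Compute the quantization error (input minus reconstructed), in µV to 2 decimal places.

One LSB is 2.048 V / 16384 = 125.00 µV.
(V_in − V_low)/LSB = (-0.76118 − (−1.024))/0.000125 = 2102.5600 → code 2103 (round).
V_rec = (−1.024) + 2103·0.000125 = -0.761125 V.
Difference: -5.5e-05 V → -55.00 µV.

-55.00 µV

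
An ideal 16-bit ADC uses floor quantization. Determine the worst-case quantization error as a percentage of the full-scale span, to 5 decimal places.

0.00153 %

Truncating → worst-case error = 1 LSB = V_FS/2^16, so 100/65536 = 0.00152588 % of full scale.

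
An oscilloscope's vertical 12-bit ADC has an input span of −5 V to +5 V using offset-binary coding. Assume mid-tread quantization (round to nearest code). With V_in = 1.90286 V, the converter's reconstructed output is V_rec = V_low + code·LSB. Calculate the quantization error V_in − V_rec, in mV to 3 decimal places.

One LSB is 10 V / 4096 = 2.441 mV.
(1.90286 − (−5))/0.00244141 = 2827.4115; round gives code 2827.
Reconstructed: 1.9018555 V.
Error = 1.90286 − 1.9018555 = 0.00100453 V = 1.005 mV.

1.005 mV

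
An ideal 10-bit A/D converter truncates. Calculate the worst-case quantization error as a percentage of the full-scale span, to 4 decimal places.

Truncating → worst-case error = 1 LSB = V_FS/2^10, so 100/1024 = 0.0976562 % of full scale.

0.0977 %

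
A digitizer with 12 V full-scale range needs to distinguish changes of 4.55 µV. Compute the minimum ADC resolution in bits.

Number of steps required ≥ 12 V / 4.55 µV = 2637362.64.
Need 2^N ≥ 2637362.64; 2^21 = 2097152, 2^22 = 4194304.
Minimum N = 22.

22 bits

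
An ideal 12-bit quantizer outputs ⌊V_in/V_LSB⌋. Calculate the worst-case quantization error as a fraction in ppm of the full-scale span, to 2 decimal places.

244.14 ppm

Truncating → worst-case error = 1 LSB = V_FS/2^12, so 1e+06/4096 = 244.141 ppm of full scale.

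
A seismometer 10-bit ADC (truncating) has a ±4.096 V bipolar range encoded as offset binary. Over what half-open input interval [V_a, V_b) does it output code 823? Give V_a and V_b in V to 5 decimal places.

[2.48800 V, 2.49600 V)

LSB = 8.192/2^10 = 8.000 mV.
V_a = V_low + 823·LSB = 2.488 V; V_b = V_low + 824·LSB = 2.496 V.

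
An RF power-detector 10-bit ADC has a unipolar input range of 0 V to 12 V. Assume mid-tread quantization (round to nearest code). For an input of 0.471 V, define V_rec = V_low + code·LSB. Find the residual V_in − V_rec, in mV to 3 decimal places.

LSB = 12/2^10 = 11.719 mV.
(0.471 − 0)/0.0117188 = 40.1920; round gives code 40.
Reconstructed: 0.46875 V.
Error = 0.471 − 0.46875 = 0.00225 V = 2.250 mV.

2.250 mV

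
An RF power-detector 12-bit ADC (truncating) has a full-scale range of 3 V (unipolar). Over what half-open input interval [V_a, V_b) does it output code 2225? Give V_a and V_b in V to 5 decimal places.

[1.62964 V, 1.63037 V)

LSB = 3/2^12 = 0.732 mV.
V_a = V_low + 2225·LSB = 1.62964 V; V_b = V_low + 2226·LSB = 1.63037 V.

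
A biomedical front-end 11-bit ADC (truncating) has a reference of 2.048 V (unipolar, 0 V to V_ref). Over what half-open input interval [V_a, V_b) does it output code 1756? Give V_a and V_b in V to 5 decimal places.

[1.75600 V, 1.75700 V)

LSB = 2.048/2^11 = 1.000 mV.
V_a = V_low + 1756·LSB = 1.756 V; V_b = V_low + 1757·LSB = 1.757 V.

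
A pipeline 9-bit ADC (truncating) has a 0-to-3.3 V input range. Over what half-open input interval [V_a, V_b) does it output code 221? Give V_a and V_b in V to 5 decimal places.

LSB = 3.3/2^9 = 6.445 mV.
V_a = V_low + 221·LSB = 1.42441 V; V_b = V_low + 222·LSB = 1.43086 V.

[1.42441 V, 1.43086 V)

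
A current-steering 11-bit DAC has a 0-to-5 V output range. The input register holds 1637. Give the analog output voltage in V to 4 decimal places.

3.9966 V

LSB = 5 V / 2^11 = 2.441 mV.
V_out = 0 + 1637 × 0.00244141 V = 3.99658 V.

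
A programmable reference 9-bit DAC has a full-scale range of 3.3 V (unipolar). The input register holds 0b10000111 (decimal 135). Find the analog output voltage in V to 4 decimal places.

0.8701 V

LSB = 3.3 V / 2^9 = 6.445 mV.
Code 0b10000111 = 135 decimal.
V_out = 0 + 135 × 0.00644531 V = 0.870117 V.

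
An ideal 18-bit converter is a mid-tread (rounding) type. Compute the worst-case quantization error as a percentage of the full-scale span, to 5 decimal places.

0.00019 %

Rounding → worst-case error = ½ LSB = V_FS/2^19, so 100/524288 = 0.000190735 % of full scale.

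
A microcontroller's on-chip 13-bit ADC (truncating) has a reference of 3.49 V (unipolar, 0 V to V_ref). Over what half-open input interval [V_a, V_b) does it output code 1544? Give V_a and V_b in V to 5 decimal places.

[0.65778 V, 0.65821 V)

LSB = 3.49/2^13 = 426.03 µV.
V_a = V_low + 1544·LSB = 0.657783 V; V_b = V_low + 1545·LSB = 0.658209 V.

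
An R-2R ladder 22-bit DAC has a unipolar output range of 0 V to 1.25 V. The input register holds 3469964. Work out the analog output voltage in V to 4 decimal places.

LSB = 1.25 V / 2^22 = 0.30 µV.
V_out = 0 + 3469964 × 2.98023e-07 V = 1.03413 V.

1.0341 V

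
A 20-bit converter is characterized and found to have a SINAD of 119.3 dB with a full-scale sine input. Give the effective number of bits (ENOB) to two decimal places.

ENOB = (SINAD − 1.76) / 6.02 = (119.3 − 1.76)/6.02 = 19.525.

19.52 bits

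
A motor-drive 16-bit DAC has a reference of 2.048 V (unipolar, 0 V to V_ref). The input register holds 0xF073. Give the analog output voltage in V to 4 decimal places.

1.9236 V

LSB = 2.048 V / 2^16 = 31.25 µV.
Code 0xF073 = 61555 decimal.
V_out = 0 + 61555 × 3.125e-05 V = 1.92359 V.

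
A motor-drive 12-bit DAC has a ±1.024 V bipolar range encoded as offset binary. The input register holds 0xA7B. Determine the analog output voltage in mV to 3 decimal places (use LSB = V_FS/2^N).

317.500 mV

LSB = 2.048 V / 2^12 = 0.500 mV.
Code 0xA7B = 2683 decimal.
V_out = (−1.024) + 2683 × 0.0005 V = 0.3175 V.
= 317.500 mV.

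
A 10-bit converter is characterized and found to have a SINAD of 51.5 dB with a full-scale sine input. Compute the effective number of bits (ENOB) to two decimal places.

8.26 bits

ENOB = (SINAD − 1.76) / 6.02 = (51.5 − 1.76)/6.02 = 8.262.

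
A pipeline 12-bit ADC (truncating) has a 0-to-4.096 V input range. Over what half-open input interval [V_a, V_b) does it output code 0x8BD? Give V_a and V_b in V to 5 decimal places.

LSB = 4.096/2^12 = 1.000 mV.
Code 0x8BD = 2237 decimal.
V_a = V_low + 2237·LSB = 2.237 V; V_b = V_low + 2238·LSB = 2.238 V.

[2.23700 V, 2.23800 V)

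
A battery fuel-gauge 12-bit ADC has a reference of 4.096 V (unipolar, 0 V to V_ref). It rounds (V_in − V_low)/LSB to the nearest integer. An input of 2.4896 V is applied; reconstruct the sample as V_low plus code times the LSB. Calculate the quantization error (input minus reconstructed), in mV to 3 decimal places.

Step size: 4.096 V ÷ 2^12 = 1.000 mV.
Scaled input = 2489.6000 LSBs, so code = 2490.
V_rec = 0 + 2490·0.001 = 2.49 V.
Error = 2.4896 − 2.49 = -0.0004 V = -0.400 mV.

-0.400 mV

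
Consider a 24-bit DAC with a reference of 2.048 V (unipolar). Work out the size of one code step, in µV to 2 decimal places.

0.12 µV

Full-scale span = 2.048 V.
LSB = 2.048 / 2^24 = 2.048 / 16777216 = 1.2207e-07 V = 0.12 µV.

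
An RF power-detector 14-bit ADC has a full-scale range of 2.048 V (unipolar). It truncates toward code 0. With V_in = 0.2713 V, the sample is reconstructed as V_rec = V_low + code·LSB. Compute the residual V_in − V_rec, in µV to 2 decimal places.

50.00 µV

One LSB is 2.048 V / 16384 = 125.00 µV.
(V_in − V_low)/LSB = (0.2713 − 0)/0.000125 = 2170.4000 → code 2170 (floor).
V_rec = 0 + 2170·0.000125 = 0.27125 V.
V_in − V_rec = 5e-05 V = 50.00 µV.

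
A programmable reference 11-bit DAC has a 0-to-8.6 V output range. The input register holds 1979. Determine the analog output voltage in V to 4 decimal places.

8.3103 V

LSB = 8.6 V / 2^11 = 4.199 mV.
V_out = 0 + 1979 × 0.00419922 V = 8.31025 V.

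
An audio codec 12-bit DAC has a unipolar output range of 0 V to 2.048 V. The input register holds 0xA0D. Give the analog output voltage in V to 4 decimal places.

LSB = 2.048 V / 2^12 = 0.500 mV.
Code 0xA0D = 2573 decimal.
V_out = 0 + 2573 × 0.0005 V = 1.2865 V.

1.2865 V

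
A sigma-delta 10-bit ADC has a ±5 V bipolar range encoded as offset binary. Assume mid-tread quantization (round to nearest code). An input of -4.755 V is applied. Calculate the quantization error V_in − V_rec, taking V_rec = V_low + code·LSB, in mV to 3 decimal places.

0.859 mV

Step size: 10 V ÷ 2^10 = 9.766 mV.
(V_in − V_low)/LSB = (-4.755 − (−5))/0.00976562 = 25.0880 → code 25 (round).
Reconstructed: -4.7558594 V.
Error = -4.755 − (−4.7558594) = 0.000859375 V = 0.859 mV.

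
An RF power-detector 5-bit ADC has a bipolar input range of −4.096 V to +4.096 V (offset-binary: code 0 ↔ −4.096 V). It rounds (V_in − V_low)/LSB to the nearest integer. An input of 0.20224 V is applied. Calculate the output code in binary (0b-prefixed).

Full-scale span = 8.192 V; LSB = 8.192/2^5 = 256.000 mV.
(V_in − V_low)/LSB = (0.20224 − (−4.096)) / 0.256 = 16.790.
Round → code 17.
In binary (0b-prefixed): 0b10001.

code 0b10001 (decimal 17)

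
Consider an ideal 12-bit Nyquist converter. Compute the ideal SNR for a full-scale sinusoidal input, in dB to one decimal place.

SNR ≈ 6.02·N + 1.76 dB = 6.02·12 + 1.76 = 74.00 dB.

74.0 dB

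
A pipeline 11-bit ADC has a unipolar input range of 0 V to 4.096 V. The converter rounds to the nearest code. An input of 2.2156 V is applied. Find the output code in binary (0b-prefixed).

With 2048 levels over 4.096 V, one step is 2.000 mV.
Input sits at 1107.800 steps above V_low.
round(1107.800) = 1108.
In binary (0b-prefixed): 0b10001010100.

code 0b10001010100 (decimal 1108)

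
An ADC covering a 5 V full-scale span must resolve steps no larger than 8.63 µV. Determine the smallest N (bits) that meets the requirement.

20 bits

Number of steps required ≥ 5 V / 8.63 µV = 579374.28.
Need 2^N ≥ 579374.28; 2^19 = 524288, 2^20 = 1048576.
Minimum N = 20.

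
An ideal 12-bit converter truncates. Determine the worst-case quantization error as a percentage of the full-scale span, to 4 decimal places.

Truncating → worst-case error = 1 LSB = V_FS/2^12, so 100/4096 = 0.0244141 % of full scale.

0.0244 %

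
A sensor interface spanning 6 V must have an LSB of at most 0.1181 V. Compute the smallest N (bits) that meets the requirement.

Number of steps required ≥ 6 V / 0.1181 V = 50.80.
Need 2^N ≥ 50.80; 2^5 = 32, 2^6 = 64.
Minimum N = 6.

6 bits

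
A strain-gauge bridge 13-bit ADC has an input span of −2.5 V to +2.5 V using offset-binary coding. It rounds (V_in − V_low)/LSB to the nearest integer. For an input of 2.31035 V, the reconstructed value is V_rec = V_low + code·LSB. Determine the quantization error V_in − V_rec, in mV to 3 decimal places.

0.169 mV

One LSB is 5 V / 8192 = 0.610 mV.
Scaled input = 7881.2774 LSBs, so code = 7881.
Reconstructed: 2.3101807 V.
Error = 2.31035 − 2.3101807 = 0.000169336 V = 0.169 mV.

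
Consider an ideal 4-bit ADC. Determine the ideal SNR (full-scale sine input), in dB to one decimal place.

25.8 dB

SNR ≈ 6.02·N + 1.76 dB = 6.02·4 + 1.76 = 25.84 dB.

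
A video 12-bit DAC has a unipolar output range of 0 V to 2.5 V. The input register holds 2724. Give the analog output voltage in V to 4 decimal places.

LSB = 2.5 V / 2^12 = 0.610 mV.
V_out = 0 + 2724 × 0.000610352 V = 1.6626 V.

1.6626 V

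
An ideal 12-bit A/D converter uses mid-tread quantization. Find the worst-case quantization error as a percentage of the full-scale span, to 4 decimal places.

0.0122 %

Rounding → worst-case error = ½ LSB = V_FS/2^13, so 100/8192 = 0.012207 % of full scale.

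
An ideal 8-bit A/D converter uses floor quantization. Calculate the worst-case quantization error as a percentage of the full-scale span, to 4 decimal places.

Truncating → worst-case error = 1 LSB = V_FS/2^8, so 100/256 = 0.390625 % of full scale.

0.3906 %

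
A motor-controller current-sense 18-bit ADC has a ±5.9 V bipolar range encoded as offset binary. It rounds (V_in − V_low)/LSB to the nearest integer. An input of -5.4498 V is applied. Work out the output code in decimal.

code 10001

Full-scale span = 11.8 V; LSB = 11.8/2^18 = 45.01 µV.
(-5.4498 − (−5.9)) / 4.50134e-05 = 10001.460 LSBs.
Round → code 10001.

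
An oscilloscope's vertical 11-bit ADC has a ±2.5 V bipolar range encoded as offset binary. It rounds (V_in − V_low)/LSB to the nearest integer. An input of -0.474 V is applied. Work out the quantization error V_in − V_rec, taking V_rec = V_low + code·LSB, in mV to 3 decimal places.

-0.367 mV

LSB = 5/2^11 = 2.441 mV.
(-0.474 − (−2.5))/0.00244141 = 829.8496; round gives code 830.
V_rec = (−2.5) + 830·0.00244141 = -0.47363281 V.
Error = -0.474 − (−0.47363281) = -0.000367188 V = -0.367 mV.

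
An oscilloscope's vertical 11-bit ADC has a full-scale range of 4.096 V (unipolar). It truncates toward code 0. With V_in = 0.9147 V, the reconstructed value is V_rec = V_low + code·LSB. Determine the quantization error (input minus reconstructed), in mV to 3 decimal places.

Step size: 4.096 V ÷ 2^11 = 2.000 mV.
(0.9147 − 0)/0.002 = 457.3500; ⌊·⌋ gives code 457.
V_rec = 0 + 457·0.002 = 0.914 V.
Difference: 0.0007 V → 0.700 mV.

0.700 mV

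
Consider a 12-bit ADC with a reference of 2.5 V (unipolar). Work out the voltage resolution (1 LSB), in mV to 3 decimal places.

Full-scale span = 2.5 V.
LSB = 2.5 / 2^12 = 2.5 / 4096 = 0.000610352 V = 0.610 mV.

0.610 mV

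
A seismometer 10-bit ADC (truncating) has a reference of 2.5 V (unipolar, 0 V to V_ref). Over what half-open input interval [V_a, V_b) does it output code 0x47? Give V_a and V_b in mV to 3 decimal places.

[173.340 mV, 175.781 mV)

LSB = 2.5/2^10 = 2.441 mV.
Code 0x47 = 71 decimal.
V_a = V_low + 71·LSB = 0.17334 V; V_b = V_low + 72·LSB = 0.175781 V.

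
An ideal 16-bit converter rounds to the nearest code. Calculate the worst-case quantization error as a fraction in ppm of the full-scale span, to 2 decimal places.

Rounding → worst-case error = ½ LSB = V_FS/2^17, so 1e+06/131072 = 7.62939 ppm of full scale.

7.63 ppm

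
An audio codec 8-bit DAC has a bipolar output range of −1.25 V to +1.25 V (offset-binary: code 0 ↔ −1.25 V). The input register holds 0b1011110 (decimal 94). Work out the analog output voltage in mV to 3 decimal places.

-332.031 mV

LSB = 2.5 V / 2^8 = 9.766 mV.
Code 0b1011110 = 94 decimal.
V_out = (−1.25) + 94 × 0.00976562 V = -0.332031 V.
= -332.031 mV.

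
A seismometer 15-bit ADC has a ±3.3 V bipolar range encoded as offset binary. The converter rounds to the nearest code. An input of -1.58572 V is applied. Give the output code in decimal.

code 8511

With 32768 levels over 6.6 V, one step is 201.42 µV.
(-1.58572 − (−3.3)) / 0.000201416 = 8511.140 LSBs.
So the output code is 8511.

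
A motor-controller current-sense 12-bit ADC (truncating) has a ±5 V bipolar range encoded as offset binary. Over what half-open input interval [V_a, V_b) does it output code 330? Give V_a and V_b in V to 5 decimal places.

LSB = 10/2^12 = 2.441 mV.
V_a = V_low + 330·LSB = -4.19434 V; V_b = V_low + 331·LSB = -4.19189 V.

[-4.19434 V, -4.19189 V)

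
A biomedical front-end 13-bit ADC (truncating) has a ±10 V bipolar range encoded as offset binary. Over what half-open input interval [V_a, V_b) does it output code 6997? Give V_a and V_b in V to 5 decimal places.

LSB = 20/2^13 = 2.441 mV.
V_a = V_low + 6997·LSB = 7.08252 V; V_b = V_low + 6998·LSB = 7.08496 V.

[7.08252 V, 7.08496 V)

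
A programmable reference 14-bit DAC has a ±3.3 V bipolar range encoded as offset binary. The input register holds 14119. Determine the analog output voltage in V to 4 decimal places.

2.3876 V

LSB = 6.6 V / 2^14 = 402.83 µV.
V_out = (−3.3) + 14119 × 0.000402832 V = 2.38759 V.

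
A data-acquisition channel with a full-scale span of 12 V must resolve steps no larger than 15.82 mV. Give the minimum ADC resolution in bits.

10 bits

Number of steps required ≥ 12 V / 15.82 mV = 758.53.
Need 2^N ≥ 758.53; 2^9 = 512, 2^10 = 1024.
Minimum N = 10.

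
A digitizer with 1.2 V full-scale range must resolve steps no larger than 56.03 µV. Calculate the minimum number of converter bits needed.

15 bits

Number of steps required ≥ 1.2 V / 56.03 µV = 21417.10.
Need 2^N ≥ 21417.10; 2^14 = 16384, 2^15 = 32768.
Minimum N = 15.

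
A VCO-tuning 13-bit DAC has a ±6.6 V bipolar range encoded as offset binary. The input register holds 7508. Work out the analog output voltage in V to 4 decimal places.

5.4979 V

LSB = 13.2 V / 2^13 = 1.611 mV.
V_out = (−6.6) + 7508 × 0.00161133 V = 5.49785 V.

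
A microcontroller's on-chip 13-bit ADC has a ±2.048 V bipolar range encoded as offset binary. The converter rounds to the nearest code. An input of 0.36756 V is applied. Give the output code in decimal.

Full-scale span = 4.096 V; LSB = 4.096/2^13 = 0.500 mV.
(0.36756 − (−2.048)) / 0.0005 = 4831.120 LSBs.
round(4831.120) = 4831.

code 4831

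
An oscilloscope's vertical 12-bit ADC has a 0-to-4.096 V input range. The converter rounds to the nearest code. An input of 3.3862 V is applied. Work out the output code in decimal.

code 3386

With 4096 levels over 4.096 V, one step is 1.000 mV.
Input sits at 3386.200 steps above V_low.
round(3386.200) = 3386.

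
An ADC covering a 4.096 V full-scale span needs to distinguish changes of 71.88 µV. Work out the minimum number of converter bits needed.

Number of steps required ≥ 4.096 V / 71.88 µV = 56983.86.
Need 2^N ≥ 56983.86; 2^15 = 32768, 2^16 = 65536.
Minimum N = 16.

16 bits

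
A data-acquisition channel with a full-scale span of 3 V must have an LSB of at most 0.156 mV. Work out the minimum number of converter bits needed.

15 bits

Number of steps required ≥ 3 V / 0.156 mV = 19230.77.
Need 2^N ≥ 19230.77; 2^14 = 16384, 2^15 = 32768.
Minimum N = 15.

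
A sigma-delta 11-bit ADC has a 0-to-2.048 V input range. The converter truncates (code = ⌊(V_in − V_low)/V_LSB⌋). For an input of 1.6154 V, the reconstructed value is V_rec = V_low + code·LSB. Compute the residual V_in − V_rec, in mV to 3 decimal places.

Step size: 2.048 V ÷ 2^11 = 1.000 mV.
(V_in − V_low)/LSB = (1.6154 − 0)/0.001 = 1615.4000 → code 1615 (floor).
V_rec = 0 + 1615·0.001 = 1.615 V.
Error = 1.6154 − 1.615 = 0.0004 V = 0.400 mV.

0.400 mV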